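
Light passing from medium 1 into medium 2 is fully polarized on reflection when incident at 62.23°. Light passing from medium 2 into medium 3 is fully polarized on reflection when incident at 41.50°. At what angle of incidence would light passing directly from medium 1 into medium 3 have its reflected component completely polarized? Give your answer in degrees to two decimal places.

θ_B ≈ 59.24°

Each Brewster angle gives a ratio: n₂/n₁ = tan 62.23° = 1.8991, n₃/n₂ = tan 41.50° = 0.8847.
So n₃/n₁ = (n₂/n₁)(n₃/n₂) = 1.8991 × 0.8847 = 1.6802.
θ_B(1→3) = arctan(1.6802) = 59.24°.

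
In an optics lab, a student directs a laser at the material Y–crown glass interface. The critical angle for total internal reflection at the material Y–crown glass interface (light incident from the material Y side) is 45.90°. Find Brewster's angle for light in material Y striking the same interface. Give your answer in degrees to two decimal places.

sin θ_c = n₂/n₁, so n₂/n₁ = sin 45.90° = 0.7181.
Brewster: tan θ_B = n₂/n₁ = 0.7181.
θ_B = arctan(0.7181) = 35.68°.

θ_B ≈ 35.68°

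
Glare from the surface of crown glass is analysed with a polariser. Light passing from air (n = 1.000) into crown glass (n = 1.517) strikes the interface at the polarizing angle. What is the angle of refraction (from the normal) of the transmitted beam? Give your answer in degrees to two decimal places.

θ_t ≈ 33.39°

tan θ_B = n₂/n₁ = 1.517/1.000 = 1.5170, so θ_B = 56.61°.
The refracted ray is perpendicular to the reflected ray, so θ_t = 90° − θ_B = 33.39°.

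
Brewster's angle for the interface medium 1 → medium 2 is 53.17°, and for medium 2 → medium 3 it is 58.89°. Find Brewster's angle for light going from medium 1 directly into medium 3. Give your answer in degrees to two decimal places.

tan θ_B(1→2) = n₂/n₁ = tan 53.17° = 1.3353.
tan θ_B(2→3) = n₃/n₂ = tan 58.89° = 1.6571.
Multiplying, n₃/n₁ = 1.3353 × 1.6571 = 2.2126, and θ_B(1→3) = arctan 2.2126 = 65.68°.

θ_B ≈ 65.68°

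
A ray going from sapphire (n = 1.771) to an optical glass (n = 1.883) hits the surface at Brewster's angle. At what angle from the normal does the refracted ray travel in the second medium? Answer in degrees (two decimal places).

θ_t ≈ 43.24°

First find Brewster's angle: tan θ_B = 1.883/1.771 = 1.0632, giving θ_B = 46.76°.
At Brewster's angle the reflected and refracted rays are perpendicular, so θ_t = 90° − θ_B = 90° − 46.76° = 43.24°.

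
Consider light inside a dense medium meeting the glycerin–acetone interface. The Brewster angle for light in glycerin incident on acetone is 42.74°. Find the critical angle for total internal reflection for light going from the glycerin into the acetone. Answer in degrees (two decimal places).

tan θ_B = n₂/n₁ = tan 42.74° = 0.9241.
Total internal reflection: sin θ_c = n₂/n₁ = 0.9241.
θ_c = arcsin(0.9241) = 67.53°.

θ_c ≈ 67.53°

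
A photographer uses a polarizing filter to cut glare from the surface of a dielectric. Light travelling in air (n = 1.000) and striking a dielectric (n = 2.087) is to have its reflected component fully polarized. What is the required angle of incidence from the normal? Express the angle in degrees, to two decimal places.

tan θ_B = n₂/n₁ = 2.087/1.000 = 2.0870. Taking the arctangent, θ_B = 64.40°.

θ_B ≈ 64.40°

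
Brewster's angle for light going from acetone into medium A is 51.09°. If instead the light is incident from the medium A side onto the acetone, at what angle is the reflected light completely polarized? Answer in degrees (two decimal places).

θ_B' ≈ 38.91°

Reversing the direction swaps n₁ and n₂, so tan θ_B' = 1/tan θ_B and θ_B' = 90° − θ_B.
Hence θ_B' = 90° − 51.09° = 38.91°.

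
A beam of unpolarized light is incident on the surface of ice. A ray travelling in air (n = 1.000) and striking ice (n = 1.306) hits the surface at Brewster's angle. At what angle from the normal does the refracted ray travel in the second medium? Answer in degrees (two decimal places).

θ_t ≈ 37.44°

tan θ_B = n₂/n₁ = 1.306/1.000 = 1.3060, so θ_B = 52.56°.
The refracted ray is perpendicular to the reflected ray, so θ_t = 90° − θ_B = 37.44°.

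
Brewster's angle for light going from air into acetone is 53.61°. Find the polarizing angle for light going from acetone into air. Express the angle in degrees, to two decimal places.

tan θ_B' = n₁/n₂ = 1/tan θ_B, so θ_B' = 90° − θ_B.
θ_B' = 90° − 53.61° = 36.39°.

θ_B' ≈ 36.39°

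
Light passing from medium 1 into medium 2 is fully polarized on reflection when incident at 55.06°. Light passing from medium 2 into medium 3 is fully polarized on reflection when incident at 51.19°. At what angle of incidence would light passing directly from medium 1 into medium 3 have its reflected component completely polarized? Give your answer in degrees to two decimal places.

θ_B ≈ 60.67°

n₂/n₁ = tan 55.06° = 1.4313 and n₃/n₂ = tan 51.19° = 1.2433.
So n₃/n₁ = (n₂/n₁)(n₃/n₂) = 1.4313 × 1.2433 = 1.7796.
θ_B(1→3) = arctan(1.7796) = 60.67°.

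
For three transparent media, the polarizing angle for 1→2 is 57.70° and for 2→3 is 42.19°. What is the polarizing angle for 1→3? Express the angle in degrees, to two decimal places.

n₂/n₁ = tan 57.70° = 1.5818 and n₃/n₂ = tan 42.19° = 0.9064.
Multiplying, n₃/n₁ = 1.5818 × 0.9064 = 1.4338, and θ_B(1→3) = arctan 1.4338 = 55.11°.

θ_B ≈ 55.11°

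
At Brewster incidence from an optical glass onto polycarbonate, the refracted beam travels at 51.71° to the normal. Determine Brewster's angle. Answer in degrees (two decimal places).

At Brewster's angle the reflected and refracted rays are perpendicular, so θ_B + θ_t = 90°.
So θ_B = 90° − θ_t = 90° − 51.71° = 38.29°.

θ_B ≈ 38.29°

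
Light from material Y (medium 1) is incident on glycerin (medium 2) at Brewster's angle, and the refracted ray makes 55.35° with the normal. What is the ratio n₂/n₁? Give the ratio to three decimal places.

n₂/n₁ ≈ 0.691

θ_B + θ_t = 90°, so θ_B = 90° − 55.35° = 34.65°.
Then n₂/n₁ = tan θ_B = tan 34.65° = 0.691.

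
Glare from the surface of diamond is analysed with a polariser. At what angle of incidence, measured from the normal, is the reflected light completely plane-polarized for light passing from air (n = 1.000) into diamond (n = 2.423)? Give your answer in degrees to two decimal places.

θ_B ≈ 67.57°

Brewster's condition: tan θ_B = n₂/n₁ = 2.423/1.000 = 2.4230.
θ_B = arctan(2.4230) = 67.57°.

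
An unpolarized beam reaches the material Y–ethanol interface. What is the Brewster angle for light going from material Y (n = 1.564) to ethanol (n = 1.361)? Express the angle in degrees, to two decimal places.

At Brewster's angle the reflected and refracted rays are perpendicular, which with Snell's law gives tan θ_B = n₂/n₁.
Brewster's condition: tan θ_B = n₂/n₁ = 1.361/1.564 = 0.8702. Taking the arctangent, θ_B = 41.03°.

θ_B ≈ 41.03°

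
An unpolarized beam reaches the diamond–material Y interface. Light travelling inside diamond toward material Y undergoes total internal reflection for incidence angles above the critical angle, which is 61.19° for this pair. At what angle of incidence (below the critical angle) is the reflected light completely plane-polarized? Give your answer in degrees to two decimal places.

θ_B ≈ 41.23°

sin θ_c = n₂/n₁, so n₂/n₁ = sin 61.19° = 0.8762.
Brewster: tan θ_B = n₂/n₁ = 0.8762.
θ_B = arctan(0.8762) = 41.23°.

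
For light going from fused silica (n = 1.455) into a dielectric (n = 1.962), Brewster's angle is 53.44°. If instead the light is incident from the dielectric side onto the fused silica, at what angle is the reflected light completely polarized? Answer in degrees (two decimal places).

θ_B' ≈ 36.56°

The two Brewster angles are complementary: θ_B' = 90° − θ_B = 90° − 53.44° = 36.56°.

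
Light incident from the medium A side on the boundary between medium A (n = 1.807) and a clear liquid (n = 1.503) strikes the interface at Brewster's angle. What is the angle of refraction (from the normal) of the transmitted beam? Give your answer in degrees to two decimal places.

θ_t ≈ 50.25°

tan θ_B = n₂/n₁ = 1.503/1.807 = 0.8318, so θ_B = 39.75°.
Since θ_B + θ_t = 90° at Brewster incidence, θ_t = 90° − 39.75° = 50.25°.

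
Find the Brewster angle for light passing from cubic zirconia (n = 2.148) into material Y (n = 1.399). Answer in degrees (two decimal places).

Brewster's condition: tan θ_B = n₂/n₁ = 1.399/2.148 = 0.6513.
So θ_B = arctan 0.6513 = 33.08°.

θ_B ≈ 33.08°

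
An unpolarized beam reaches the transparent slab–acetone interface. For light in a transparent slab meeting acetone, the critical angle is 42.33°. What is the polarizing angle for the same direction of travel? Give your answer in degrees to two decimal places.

θ_B ≈ 33.96°

sin θ_c = n₂/n₁, so n₂/n₁ = sin 42.33° = 0.6734.
Brewster: tan θ_B = n₂/n₁ = 0.6734.
θ_B = arctan(0.6734) = 33.96°.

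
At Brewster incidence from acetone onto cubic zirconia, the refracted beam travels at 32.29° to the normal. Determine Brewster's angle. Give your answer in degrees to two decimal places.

Brewster's condition makes the reflected and refracted beams perpendicular: θ_B + θ_t = 90°.
θ_B = 90° − 32.29° = 57.71°.

θ_B ≈ 57.71°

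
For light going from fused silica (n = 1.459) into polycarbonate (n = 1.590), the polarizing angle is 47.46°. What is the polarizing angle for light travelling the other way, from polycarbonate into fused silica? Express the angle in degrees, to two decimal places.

The two Brewster angles are complementary: θ_B' = 90° − θ_B = 90° − 47.46° = 42.54°.

θ_B' ≈ 42.54°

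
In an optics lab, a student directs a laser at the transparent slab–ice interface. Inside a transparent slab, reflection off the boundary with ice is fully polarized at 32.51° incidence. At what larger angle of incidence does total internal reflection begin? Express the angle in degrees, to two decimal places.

θ_c ≈ 39.59°

From Brewster, n₂/n₁ = tan θ_B = tan 32.51° = 0.6373.
Then sin θ_c = n₂/n₁ = 0.6373, so θ_c = arcsin 0.6373 = 39.59°.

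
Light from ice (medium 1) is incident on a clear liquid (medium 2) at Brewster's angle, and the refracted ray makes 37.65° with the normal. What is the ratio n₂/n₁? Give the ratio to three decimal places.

θ_B + θ_t = 90°, so θ_B = 90° − 37.65° = 52.35°.
tan θ_B = n₂/n₁, so n₂/n₁ = tan 52.35° = 1.296.

n₂/n₁ ≈ 1.296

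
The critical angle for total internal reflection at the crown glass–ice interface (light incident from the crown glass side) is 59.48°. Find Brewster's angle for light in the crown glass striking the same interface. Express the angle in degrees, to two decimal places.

θ_B ≈ 40.74°

n₂/n₁ = sin θ_c = sin 59.48° = 0.8615.
tan θ_B equals the same ratio, so θ_B = arctan(0.8615) = 40.74°.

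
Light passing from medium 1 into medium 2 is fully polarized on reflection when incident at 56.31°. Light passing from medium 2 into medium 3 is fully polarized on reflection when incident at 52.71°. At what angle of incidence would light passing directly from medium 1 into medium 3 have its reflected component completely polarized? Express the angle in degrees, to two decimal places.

θ_B ≈ 63.08°

n₂/n₁ = tan 56.31° = 1.5000 and n₃/n₂ = tan 52.71° = 1.3132.
So n₃/n₁ = (n₂/n₁)(n₃/n₂) = 1.5000 × 1.3132 = 1.9697.
θ_B(1→3) = arctan(1.9697) = 63.08°.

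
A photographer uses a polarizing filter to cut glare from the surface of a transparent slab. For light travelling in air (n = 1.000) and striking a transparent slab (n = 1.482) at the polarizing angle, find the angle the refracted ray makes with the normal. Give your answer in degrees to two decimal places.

θ_t ≈ 34.01°

First find Brewster's angle: tan θ_B = 1.482/1.000 = 1.4820, giving θ_B = 55.99°.
Since θ_B + θ_t = 90° at Brewster incidence, θ_t = 90° − 55.99° = 34.01°.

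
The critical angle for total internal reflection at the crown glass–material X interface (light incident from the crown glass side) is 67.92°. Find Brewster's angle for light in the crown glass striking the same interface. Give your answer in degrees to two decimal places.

At the critical angle sin θ_c = n₂/n₁, giving n₂/n₁ = sin 67.92° = 0.9267.
Then tan θ_B = n₂/n₁ = 0.9267, so θ_B = arctan 0.9267 = 42.82°.

θ_B ≈ 42.82°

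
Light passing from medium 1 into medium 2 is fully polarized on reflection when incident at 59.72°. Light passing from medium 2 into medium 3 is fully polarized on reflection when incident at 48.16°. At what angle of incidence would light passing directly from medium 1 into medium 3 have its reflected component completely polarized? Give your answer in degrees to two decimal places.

θ_B ≈ 62.40°

tan θ_B(1→2) = n₂/n₁ = tan 59.72° = 1.7127.
tan θ_B(2→3) = n₃/n₂ = tan 48.16° = 1.1169.
Multiplying, n₃/n₁ = 1.7127 × 1.1169 = 1.9128, and θ_B(1→3) = arctan 1.9128 = 62.40°.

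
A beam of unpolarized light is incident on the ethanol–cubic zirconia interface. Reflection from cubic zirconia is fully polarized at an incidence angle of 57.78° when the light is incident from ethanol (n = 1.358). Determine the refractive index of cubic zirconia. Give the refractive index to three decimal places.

Brewster's law: tan θ_B = n₂/n₁ (light incident in ethanol, refracted into cubic zirconia).
n₂ = n₁ tan θ_B = 1.358 × tan 57.78° = 2.155.

n ≈ 2.155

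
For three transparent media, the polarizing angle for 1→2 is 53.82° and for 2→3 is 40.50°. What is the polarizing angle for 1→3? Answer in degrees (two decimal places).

θ_B ≈ 49.43°

Each Brewster angle gives a ratio: n₂/n₁ = tan 53.82° = 1.3673, n₃/n₂ = tan 40.50° = 0.8541.
So n₃/n₁ = (n₂/n₁)(n₃/n₂) = 1.3673 × 0.8541 = 1.1678.
θ_B(1→3) = arctan(1.1678) = 49.43°.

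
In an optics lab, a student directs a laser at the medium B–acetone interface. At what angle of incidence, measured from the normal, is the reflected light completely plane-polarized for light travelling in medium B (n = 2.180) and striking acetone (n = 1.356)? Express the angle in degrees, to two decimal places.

Here n₂/n₁ = 1.356/2.180 = 0.6220, and Brewster's law gives tan θ_B = n₂/n₁.
θ_B = arctan(0.6220) = 31.88°.

θ_B ≈ 31.88°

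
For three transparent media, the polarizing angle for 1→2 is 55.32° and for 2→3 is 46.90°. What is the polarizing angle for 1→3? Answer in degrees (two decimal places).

θ_B ≈ 57.08°

tan θ_B(1→2) = n₂/n₁ = tan 55.32° = 1.4453.
tan θ_B(2→3) = n₃/n₂ = tan 46.90° = 1.0686.
Multiplying, n₃/n₁ = 1.4453 × 1.0686 = 1.5444, and θ_B(1→3) = arctan 1.5444 = 57.08°.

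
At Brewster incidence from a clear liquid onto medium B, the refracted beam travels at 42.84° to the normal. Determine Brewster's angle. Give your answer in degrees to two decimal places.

θ_B ≈ 47.16°

At Brewster's angle the reflected and refracted rays are perpendicular, so θ_B + θ_t = 90°.
θ_B = 90° − 42.84° = 47.16°.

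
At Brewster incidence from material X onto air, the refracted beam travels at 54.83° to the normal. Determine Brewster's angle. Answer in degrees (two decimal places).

Since the reflected and refracted rays are at right angles at the polarizing angle, θ_B + θ_t = 90°.
So θ_B = 90° − θ_t = 90° − 54.83° = 35.17°.

θ_B ≈ 35.17°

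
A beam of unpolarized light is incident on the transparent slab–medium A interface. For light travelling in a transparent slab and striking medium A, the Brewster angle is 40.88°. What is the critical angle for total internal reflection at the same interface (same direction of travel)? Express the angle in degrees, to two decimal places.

tan θ_B = n₂/n₁ = tan 40.88° = 0.8656.
Total internal reflection: sin θ_c = n₂/n₁ = 0.8656.
θ_c = arcsin(0.8656) = 59.95°.

θ_c ≈ 59.95°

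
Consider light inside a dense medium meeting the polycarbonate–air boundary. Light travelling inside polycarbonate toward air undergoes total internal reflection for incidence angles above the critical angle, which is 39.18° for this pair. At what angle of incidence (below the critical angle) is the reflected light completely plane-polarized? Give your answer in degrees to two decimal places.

n₂/n₁ = sin θ_c = sin 39.18° = 0.6318.
tan θ_B equals the same ratio, so θ_B = arctan(0.6318) = 32.28°.

θ_B ≈ 32.28°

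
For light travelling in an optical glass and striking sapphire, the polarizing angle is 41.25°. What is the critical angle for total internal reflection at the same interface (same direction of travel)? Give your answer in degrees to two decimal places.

θ_c ≈ 61.28°

tan θ_B = n₂/n₁ = tan 41.25° = 0.8770.
Total internal reflection: sin θ_c = n₂/n₁ = 0.8770.
θ_c = arcsin(0.8770) = 61.28°.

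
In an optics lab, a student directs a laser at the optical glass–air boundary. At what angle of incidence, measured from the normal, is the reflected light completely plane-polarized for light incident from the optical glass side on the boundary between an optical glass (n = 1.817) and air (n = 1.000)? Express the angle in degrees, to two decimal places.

θ_B ≈ 28.83°

Here n₂/n₁ = 1.000/1.817 = 0.5504, and Brewster's law gives tan θ_B = n₂/n₁.
So θ_B = arctan 0.5504 = 28.83°.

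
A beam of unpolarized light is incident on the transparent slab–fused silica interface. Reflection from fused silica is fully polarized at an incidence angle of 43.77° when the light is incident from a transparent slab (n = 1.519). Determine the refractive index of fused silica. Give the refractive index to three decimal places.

Brewster's law: tan θ_B = n₂/n₁ (light incident in a transparent slab, refracted into fused silica).
n₂ = n₁ tan θ_B = 1.519 × tan 43.77° = 1.455.

n ≈ 1.455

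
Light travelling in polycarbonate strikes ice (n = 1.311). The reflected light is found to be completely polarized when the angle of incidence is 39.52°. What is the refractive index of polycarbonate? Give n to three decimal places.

Brewster's law: tan θ_B = n₂/n₁ (light incident in polycarbonate, refracted into ice).
n₁ = n₂ / tan θ_B = 1.311 / tan 39.52° = 1.589.

n ≈ 1.589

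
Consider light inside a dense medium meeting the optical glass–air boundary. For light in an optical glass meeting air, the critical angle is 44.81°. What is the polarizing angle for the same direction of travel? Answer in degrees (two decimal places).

sin θ_c = n₂/n₁, so n₂/n₁ = sin 44.81° = 0.7048.
Brewster: tan θ_B = n₂/n₁ = 0.7048.
θ_B = arctan(0.7048) = 35.17°.

θ_B ≈ 35.17°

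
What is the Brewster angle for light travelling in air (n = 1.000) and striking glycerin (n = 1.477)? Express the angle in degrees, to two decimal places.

θ_B ≈ 55.90°

The reflected p-component vanishes when tan θ_B = n₂/n₁.
Here n₂/n₁ = 1.477/1.000 = 1.4770, and Brewster's law gives tan θ_B = n₂/n₁.
So θ_B = arctan 1.4770 = 55.90°.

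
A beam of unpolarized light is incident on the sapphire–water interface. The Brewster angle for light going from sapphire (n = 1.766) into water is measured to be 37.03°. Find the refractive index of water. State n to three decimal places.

n ≈ 1.332

At the Brewster angle, tan θ_B = n₂/n₁ with n₁ on the incident side (sapphire) and n₂ on the transmitted side (water).
n₂ = n₁ tan θ_B = 1.766 × tan 37.03° = 1.332.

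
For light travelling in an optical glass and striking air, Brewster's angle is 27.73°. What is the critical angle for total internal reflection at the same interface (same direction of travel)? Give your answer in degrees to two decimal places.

tan θ_B = n₂/n₁ = tan 27.73° = 0.5257.
Total internal reflection: sin θ_c = n₂/n₁ = 0.5257.
θ_c = arcsin(0.5257) = 31.71°.

θ_c ≈ 31.71°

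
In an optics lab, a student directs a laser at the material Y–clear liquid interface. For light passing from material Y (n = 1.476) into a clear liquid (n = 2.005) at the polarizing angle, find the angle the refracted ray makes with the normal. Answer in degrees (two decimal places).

First find Brewster's angle: tan θ_B = 2.005/1.476 = 1.3584, giving θ_B = 53.64°.
At Brewster's angle the reflected and refracted rays are perpendicular, so θ_t = 90° − θ_B = 90° − 53.64° = 36.36°.

θ_t ≈ 36.36°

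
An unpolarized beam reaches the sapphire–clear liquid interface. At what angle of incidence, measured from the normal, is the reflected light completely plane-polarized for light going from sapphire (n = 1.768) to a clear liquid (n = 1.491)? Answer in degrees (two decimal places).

Brewster's condition: tan θ_B = n₂/n₁ = 1.491/1.768 = 0.8433.
So θ_B = arctan 0.8433 = 40.14°.

θ_B ≈ 40.14°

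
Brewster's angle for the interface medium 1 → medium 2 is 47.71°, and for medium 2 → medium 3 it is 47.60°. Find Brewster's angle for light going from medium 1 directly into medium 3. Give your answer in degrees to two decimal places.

θ_B ≈ 50.29°

n₂/n₁ = tan 47.71° = 1.0994 and n₃/n₂ = tan 47.60° = 1.0951.
n₃/n₁ = 1.2040. Then tan θ_B(1→3) = n₃/n₁, so θ_B(1→3) = arctan(1.2040) = 50.29°.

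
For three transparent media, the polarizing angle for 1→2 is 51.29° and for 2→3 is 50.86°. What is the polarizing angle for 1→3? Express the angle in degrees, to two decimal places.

n₂/n₁ = tan 51.29° = 1.2478 and n₃/n₂ = tan 50.86° = 1.2287.
Multiplying, n₃/n₁ = 1.2478 × 1.2287 = 1.5332, and θ_B(1→3) = arctan 1.5332 = 56.89°.

θ_B ≈ 56.89°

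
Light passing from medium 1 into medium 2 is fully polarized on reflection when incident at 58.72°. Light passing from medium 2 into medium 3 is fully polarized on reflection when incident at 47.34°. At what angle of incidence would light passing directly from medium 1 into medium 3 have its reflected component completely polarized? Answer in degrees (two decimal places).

θ_B ≈ 60.76°

n₂/n₁ = tan 58.72° = 1.6460 and n₃/n₂ = tan 47.34° = 1.0852.
Multiplying, n₃/n₁ = 1.6460 × 1.0852 = 1.7863, and θ_B(1→3) = arctan 1.7863 = 60.76°.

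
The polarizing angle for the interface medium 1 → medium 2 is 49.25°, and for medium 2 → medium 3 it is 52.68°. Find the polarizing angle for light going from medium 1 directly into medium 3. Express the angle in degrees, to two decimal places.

tan θ_B(1→2) = n₂/n₁ = tan 49.25° = 1.1606.
tan θ_B(2→3) = n₃/n₂ = tan 52.68° = 1.3117.
Multiplying, n₃/n₁ = 1.1606 × 1.3117 = 1.5223, and θ_B(1→3) = arctan 1.5223 = 56.70°.

θ_B ≈ 56.70°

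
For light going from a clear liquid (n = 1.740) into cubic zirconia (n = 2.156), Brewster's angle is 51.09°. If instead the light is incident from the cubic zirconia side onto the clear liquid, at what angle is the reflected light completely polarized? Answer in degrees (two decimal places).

θ_B' ≈ 38.91°

Reversing the direction swaps n₁ and n₂, so tan θ_B' = 1/tan θ_B and θ_B' = 90° − θ_B.
Hence θ_B' = 90° − 51.09° = 38.91°.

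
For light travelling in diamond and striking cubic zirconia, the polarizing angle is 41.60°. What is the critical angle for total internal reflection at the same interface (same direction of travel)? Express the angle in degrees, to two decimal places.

θ_c ≈ 62.60°

tan θ_B = n₂/n₁ = tan 41.60° = 0.8878.
Total internal reflection: sin θ_c = n₂/n₁ = 0.8878.
θ_c = arcsin(0.8878) = 62.60°.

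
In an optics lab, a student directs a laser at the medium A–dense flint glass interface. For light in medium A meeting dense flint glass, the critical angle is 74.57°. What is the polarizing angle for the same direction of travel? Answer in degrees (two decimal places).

At the critical angle sin θ_c = n₂/n₁, giving n₂/n₁ = sin 74.57° = 0.9640.
Then tan θ_B = n₂/n₁ = 0.9640, so θ_B = arctan 0.9640 = 43.95°.

θ_B ≈ 43.95°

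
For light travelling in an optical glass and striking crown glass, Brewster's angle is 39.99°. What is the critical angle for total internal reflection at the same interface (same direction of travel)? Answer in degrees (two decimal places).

n₂/n₁ = tan 39.99° = 0.8388; the critical angle satisfies sin θ_c = n₂/n₁.
θ_c = arcsin(0.8388) = 57.01°.

θ_c ≈ 57.01°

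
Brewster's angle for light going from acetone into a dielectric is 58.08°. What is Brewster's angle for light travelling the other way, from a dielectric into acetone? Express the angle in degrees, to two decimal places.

tan θ_B' = n₁/n₂ = 1/tan θ_B, so θ_B' = 90° − θ_B.
θ_B' = 90° − 58.08° = 31.92°.

θ_B' ≈ 31.92°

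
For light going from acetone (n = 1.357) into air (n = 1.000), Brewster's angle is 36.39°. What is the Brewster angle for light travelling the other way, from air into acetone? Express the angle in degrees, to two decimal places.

θ_B' ≈ 53.61°

tan θ_B' = n₁/n₂ = 1/tan θ_B, so θ_B' = 90° − θ_B.
θ_B' = 90° − 36.39° = 53.61°.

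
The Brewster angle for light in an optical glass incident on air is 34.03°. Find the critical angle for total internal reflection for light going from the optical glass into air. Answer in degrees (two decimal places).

From Brewster, n₂/n₁ = tan θ_B = tan 34.03° = 0.6753.
Then sin θ_c = n₂/n₁ = 0.6753, so θ_c = arcsin 0.6753 = 42.48°.

θ_c ≈ 42.48°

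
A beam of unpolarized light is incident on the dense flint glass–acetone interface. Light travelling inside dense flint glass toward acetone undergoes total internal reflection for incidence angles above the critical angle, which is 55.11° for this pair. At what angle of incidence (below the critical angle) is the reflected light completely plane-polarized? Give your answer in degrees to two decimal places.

θ_B ≈ 39.36°

n₂/n₁ = sin θ_c = sin 55.11° = 0.8203.
tan θ_B equals the same ratio, so θ_B = arctan(0.8203) = 39.36°.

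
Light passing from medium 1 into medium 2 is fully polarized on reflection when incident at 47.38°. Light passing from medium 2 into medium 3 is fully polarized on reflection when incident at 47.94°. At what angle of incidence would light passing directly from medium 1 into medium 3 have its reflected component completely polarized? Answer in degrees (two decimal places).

θ_B ≈ 50.30°

n₂/n₁ = tan 47.38° = 1.0867 and n₃/n₂ = tan 47.94° = 1.1083.
Multiplying, n₃/n₁ = 1.0867 × 1.1083 = 1.2044, and θ_B(1→3) = arctan 1.2044 = 50.30°.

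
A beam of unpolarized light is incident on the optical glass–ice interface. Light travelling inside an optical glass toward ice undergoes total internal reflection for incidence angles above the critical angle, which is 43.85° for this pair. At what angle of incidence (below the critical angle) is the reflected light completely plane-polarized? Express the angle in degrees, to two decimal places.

n₂/n₁ = sin θ_c = sin 43.85° = 0.6928.
tan θ_B equals the same ratio, so θ_B = arctan(0.6928) = 34.71°.

θ_B ≈ 34.71°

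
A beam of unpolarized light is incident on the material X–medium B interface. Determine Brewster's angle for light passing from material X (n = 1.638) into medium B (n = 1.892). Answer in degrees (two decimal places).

Here n₂/n₁ = 1.892/1.638 = 1.1551, and Brewster's law gives tan θ_B = n₂/n₁. Taking the arctangent, θ_B = 49.12°.

θ_B ≈ 49.12°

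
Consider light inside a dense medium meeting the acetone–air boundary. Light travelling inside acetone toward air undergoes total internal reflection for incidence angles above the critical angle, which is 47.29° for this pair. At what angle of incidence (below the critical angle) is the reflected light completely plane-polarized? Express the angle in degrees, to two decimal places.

θ_B ≈ 36.31°

sin θ_c = n₂/n₁, so n₂/n₁ = sin 47.29° = 0.7348.
Brewster: tan θ_B = n₂/n₁ = 0.7348.
θ_B = arctan(0.7348) = 36.31°.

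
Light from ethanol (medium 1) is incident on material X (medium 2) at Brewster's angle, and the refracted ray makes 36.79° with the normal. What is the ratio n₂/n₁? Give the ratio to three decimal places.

n₂/n₁ ≈ 1.337

θ_B + θ_t = 90°, so θ_B = 90° − 36.79° = 53.21°.
tan θ_B = n₂/n₁, so n₂/n₁ = tan 53.21° = 1.337.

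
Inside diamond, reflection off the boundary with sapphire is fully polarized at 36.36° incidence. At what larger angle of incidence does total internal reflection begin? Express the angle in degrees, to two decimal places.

tan θ_B = n₂/n₁ = tan 36.36° = 0.7362.
Total internal reflection: sin θ_c = n₂/n₁ = 0.7362.
θ_c = arcsin(0.7362) = 47.41°.

θ_c ≈ 47.41°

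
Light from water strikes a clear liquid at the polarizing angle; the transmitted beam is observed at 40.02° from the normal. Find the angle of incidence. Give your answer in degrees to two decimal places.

θ_B ≈ 49.98°

At Brewster's angle the reflected and refracted rays are perpendicular, so θ_B + θ_t = 90°.
So θ_B = 90° − θ_t = 90° − 40.02° = 49.98°.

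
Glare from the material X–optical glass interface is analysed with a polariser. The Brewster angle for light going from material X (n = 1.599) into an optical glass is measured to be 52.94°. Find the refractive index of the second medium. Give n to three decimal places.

n ≈ 2.117

At the Brewster angle, tan θ_B = n₂/n₁ with n₁ on the incident side (material X) and n₂ on the transmitted side (an optical glass).
n₂ = n₁ tan θ_B = 1.599 × tan 52.94° = 2.117.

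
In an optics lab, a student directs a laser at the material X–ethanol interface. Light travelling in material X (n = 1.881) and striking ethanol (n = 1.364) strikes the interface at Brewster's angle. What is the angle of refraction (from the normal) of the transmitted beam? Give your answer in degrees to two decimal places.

θ_B = arctan(n₂/n₁) = arctan(1.364/1.881) = 35.95°.
Since θ_B + θ_t = 90° at Brewster incidence, θ_t = 90° − 35.95° = 54.05°.

θ_t ≈ 54.05°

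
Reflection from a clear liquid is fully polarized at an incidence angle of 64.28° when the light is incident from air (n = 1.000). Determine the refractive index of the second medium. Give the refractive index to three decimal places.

n ≈ 2.076

At Brewster's angle, tan θ_B = n₂/n₁ with n₁ on the incident side (air) and n₂ on the transmitted side (a clear liquid).
n₂ = n₁ tan θ_B = 1.000 × tan 64.28° = 2.076.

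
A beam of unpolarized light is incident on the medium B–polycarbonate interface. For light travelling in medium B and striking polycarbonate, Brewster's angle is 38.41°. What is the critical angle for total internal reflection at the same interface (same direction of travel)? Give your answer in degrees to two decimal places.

tan θ_B = n₂/n₁ = tan 38.41° = 0.7929.
Total internal reflection: sin θ_c = n₂/n₁ = 0.7929.
θ_c = arcsin(0.7929) = 52.45°.

θ_c ≈ 52.45°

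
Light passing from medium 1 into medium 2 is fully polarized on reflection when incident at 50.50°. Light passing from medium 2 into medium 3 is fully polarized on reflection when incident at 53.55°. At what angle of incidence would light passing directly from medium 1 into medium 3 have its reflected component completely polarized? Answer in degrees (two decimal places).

θ_B ≈ 58.66°

Each Brewster angle gives a ratio: n₂/n₁ = tan 50.50° = 1.2131, n₃/n₂ = tan 53.55° = 1.3539.
So n₃/n₁ = (n₂/n₁)(n₃/n₂) = 1.2131 × 1.3539 = 1.6424.
θ_B(1→3) = arctan(1.6424) = 58.66°.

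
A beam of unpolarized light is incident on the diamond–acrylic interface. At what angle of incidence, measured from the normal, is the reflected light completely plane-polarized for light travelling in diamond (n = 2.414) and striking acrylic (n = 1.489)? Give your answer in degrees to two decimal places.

θ_B ≈ 31.67°

tan θ_B = n₂/n₁ = 1.489/2.414 = 0.6168.
θ_B = arctan(0.6168) = 31.67°.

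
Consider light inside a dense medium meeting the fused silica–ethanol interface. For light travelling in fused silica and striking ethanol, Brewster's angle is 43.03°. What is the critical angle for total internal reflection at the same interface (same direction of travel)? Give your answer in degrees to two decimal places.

n₂/n₁ = tan 43.03° = 0.9335; the critical angle satisfies sin θ_c = n₂/n₁.
θ_c = arcsin(0.9335) = 68.99°.

θ_c ≈ 68.99°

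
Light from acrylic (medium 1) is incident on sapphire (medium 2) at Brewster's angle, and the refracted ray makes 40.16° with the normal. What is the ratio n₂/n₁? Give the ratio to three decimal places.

θ_B + θ_t = 90°, so θ_B = 90° − 40.16° = 49.84°.
Then n₂/n₁ = tan θ_B = tan 49.84° = 1.185.

n₂/n₁ ≈ 1.185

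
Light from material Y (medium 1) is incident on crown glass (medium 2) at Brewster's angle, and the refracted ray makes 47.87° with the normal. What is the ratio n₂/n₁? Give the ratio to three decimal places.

At Brewster incidence θ_B = 90° − θ_t = 90° − 47.87° = 42.13°.
tan θ_B = n₂/n₁, so n₂/n₁ = tan 42.13° = 0.905.

n₂/n₁ ≈ 0.905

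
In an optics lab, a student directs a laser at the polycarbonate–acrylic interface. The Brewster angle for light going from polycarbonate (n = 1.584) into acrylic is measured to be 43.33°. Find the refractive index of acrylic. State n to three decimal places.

n ≈ 1.494

Brewster's law: tan θ_B = n₂/n₁ (light incident in polycarbonate, refracted into acrylic).
n₂ = n₁ tan θ_B = 1.584 × tan 43.33° = 1.494.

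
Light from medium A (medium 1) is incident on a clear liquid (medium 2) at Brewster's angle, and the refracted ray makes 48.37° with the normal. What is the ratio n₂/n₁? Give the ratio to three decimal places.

At Brewster incidence θ_B = 90° − θ_t = 90° − 48.37° = 41.63°.
Then n₂/n₁ = tan θ_B = tan 41.63° = 0.889.

n₂/n₁ ≈ 0.889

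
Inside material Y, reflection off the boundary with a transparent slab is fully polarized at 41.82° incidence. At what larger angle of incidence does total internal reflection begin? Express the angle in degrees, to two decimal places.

θ_c ≈ 63.47°

From Brewster, n₂/n₁ = tan θ_B = tan 41.82° = 0.8947.
Then sin θ_c = n₂/n₁ = 0.8947, so θ_c = arcsin 0.8947 = 63.47°.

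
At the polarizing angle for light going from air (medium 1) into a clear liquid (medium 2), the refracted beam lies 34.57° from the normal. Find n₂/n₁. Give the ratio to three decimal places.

n₂/n₁ ≈ 1.451

At Brewster incidence θ_B = 90° − θ_t = 90° − 34.57° = 55.43°.
tan θ_B = n₂/n₁, so n₂/n₁ = tan 55.43° = 1.451.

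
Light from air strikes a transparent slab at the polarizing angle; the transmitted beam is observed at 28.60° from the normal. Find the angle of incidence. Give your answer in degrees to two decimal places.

θ_B ≈ 61.40°

Since the reflected and refracted rays are at right angles at the polarizing angle, θ_B + θ_t = 90°.
θ_B = 90° − 28.60° = 61.40°.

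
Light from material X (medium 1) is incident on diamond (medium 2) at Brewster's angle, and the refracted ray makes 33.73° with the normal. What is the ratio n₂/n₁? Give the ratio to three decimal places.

θ_B + θ_t = 90°, so θ_B = 90° − 33.73° = 56.27°.
tan θ_B = n₂/n₁, so n₂/n₁ = tan 56.27° = 1.498.

n₂/n₁ ≈ 1.498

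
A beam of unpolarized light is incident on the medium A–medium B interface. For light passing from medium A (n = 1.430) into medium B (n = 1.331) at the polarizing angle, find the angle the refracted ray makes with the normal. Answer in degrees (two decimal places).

First find Brewster's angle: tan θ_B = 1.331/1.430 = 0.9308, giving θ_B = 42.95°.
At Brewster's angle the reflected and refracted rays are perpendicular, so θ_t = 90° − θ_B = 90° − 42.95° = 47.05°.

θ_t ≈ 47.05°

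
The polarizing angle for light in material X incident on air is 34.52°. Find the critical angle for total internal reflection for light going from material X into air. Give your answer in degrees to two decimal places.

θ_c ≈ 43.46°

n₂/n₁ = tan 34.52° = 0.6878; the critical angle satisfies sin θ_c = n₂/n₁.
θ_c = arcsin(0.6878) = 43.46°.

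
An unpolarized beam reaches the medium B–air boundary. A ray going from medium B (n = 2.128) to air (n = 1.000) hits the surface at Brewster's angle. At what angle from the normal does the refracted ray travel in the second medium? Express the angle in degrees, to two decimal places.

tan θ_B = n₂/n₁ = 1.000/2.128 = 0.4699, so θ_B = 25.17°.
The refracted ray is perpendicular to the reflected ray, so θ_t = 90° − θ_B = 64.83°.

θ_t ≈ 64.83°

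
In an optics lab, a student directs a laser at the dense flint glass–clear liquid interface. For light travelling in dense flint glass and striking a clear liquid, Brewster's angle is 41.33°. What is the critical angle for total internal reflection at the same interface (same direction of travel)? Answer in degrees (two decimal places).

From Brewster, n₂/n₁ = tan θ_B = tan 41.33° = 0.8794.
Then sin θ_c = n₂/n₁ = 0.8794, so θ_c = arcsin 0.8794 = 61.58°.

θ_c ≈ 61.58°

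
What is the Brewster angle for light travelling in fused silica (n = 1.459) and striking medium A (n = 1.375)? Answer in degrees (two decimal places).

θ_B ≈ 43.30°

Here n₂/n₁ = 1.375/1.459 = 0.9424, and Brewster's law gives tan θ_B = n₂/n₁. Taking the arctangent, θ_B = 43.30°.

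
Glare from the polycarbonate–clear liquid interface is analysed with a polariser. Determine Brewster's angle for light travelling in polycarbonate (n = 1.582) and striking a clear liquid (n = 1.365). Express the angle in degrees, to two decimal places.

At Brewster's angle the reflected and refracted rays are perpendicular, which with Snell's law gives tan θ_B = n₂/n₁.
Here n₂/n₁ = 1.365/1.582 = 0.8628, and Brewster's law gives tan θ_B = n₂/n₁.
So θ_B = arctan 0.8628 = 40.79°.

θ_B ≈ 40.79°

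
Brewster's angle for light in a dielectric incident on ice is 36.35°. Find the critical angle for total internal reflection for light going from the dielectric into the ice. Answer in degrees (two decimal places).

tan θ_B = n₂/n₁ = tan 36.35° = 0.7359.
Total internal reflection: sin θ_c = n₂/n₁ = 0.7359.
θ_c = arcsin(0.7359) = 47.38°.

θ_c ≈ 47.38°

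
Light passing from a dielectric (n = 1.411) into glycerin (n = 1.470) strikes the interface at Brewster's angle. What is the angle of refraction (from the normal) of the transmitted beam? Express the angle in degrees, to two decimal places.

tan θ_B = n₂/n₁ = 1.470/1.411 = 1.0418, so θ_B = 46.17°.
At Brewster's angle the reflected and refracted rays are perpendicular, so θ_t = 90° − θ_B = 90° − 46.17° = 43.83°.

θ_t ≈ 43.83°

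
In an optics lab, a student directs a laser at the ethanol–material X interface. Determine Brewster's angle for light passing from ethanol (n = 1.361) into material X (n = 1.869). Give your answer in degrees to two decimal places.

θ_B ≈ 53.94°

Brewster's condition: tan θ_B = n₂/n₁ = 1.869/1.361 = 1.3733.
So θ_B = arctan 1.3733 = 53.94°.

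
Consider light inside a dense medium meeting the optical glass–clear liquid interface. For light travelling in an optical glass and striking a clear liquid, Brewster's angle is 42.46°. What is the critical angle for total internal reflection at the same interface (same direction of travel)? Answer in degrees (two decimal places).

tan θ_B = n₂/n₁ = tan 42.46° = 0.9150.
Total internal reflection: sin θ_c = n₂/n₁ = 0.9150.
θ_c = arcsin(0.9150) = 66.21°.

θ_c ≈ 66.21°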